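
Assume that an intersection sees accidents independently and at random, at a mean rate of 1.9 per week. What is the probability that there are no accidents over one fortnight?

Over the interval, μ = 1.9 × 2 = 3.8 (a fortnight = 2 weeks).
P(N = 0) = e^(−μ) μ^0/0! = e^(−3.8) · 3.8^0/1 ≈ 0.0224.

0.0224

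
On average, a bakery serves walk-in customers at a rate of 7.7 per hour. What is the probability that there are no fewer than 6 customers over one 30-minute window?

0.1919

Over the interval, μ = 7.7 × 0.5 = 3.85 (a 30-minute window = 0.5 hours).
P(N ≥ 6) = 1 − P(N ≤ 5) = 1 − Σ_{j=0}^{5} e^(−μ) μ^j/j! ≈ 0.1919.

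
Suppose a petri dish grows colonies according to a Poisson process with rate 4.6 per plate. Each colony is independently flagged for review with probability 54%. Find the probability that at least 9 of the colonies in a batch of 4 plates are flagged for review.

Thinning: the colonies that are flagged for review themselves form a Poisson process with rate 0.54 × 4.6 = 2.484 per plate.
Over the interval, μ = 2.484 × 4 = 9.936 (a batch of 4 plates = 4 plates).
P(N ≥ 9) = 1 − P(N ≤ 8) ≈ 0.6599.

0.6599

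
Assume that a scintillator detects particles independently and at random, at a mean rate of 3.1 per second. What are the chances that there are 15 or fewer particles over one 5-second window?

0.5170

Over the interval, μ = 3.1 × 5 = 15.5 (a 5-second window = 5 seconds).
P(N ≤ 15) = Σ_{j=0}^{15} e^(−μ) μ^j/j! ≈ 0.5170.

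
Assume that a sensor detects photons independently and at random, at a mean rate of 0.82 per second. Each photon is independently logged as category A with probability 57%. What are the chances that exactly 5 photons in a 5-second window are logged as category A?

Thinning: the photons that are logged as category A themselves form a Poisson process with rate 0.57 × 0.82 = 0.4674 per second.
Over the interval, μ = 0.4674 × 5 = 2.337 (a 5-second window = 5 seconds).
P(N = 5) = e^(−2.337) · 2.337^5/5! ≈ 0.0561.

0.0561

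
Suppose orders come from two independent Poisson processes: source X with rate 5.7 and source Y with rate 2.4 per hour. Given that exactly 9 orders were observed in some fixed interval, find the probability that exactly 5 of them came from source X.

Given the total, each event is independently from source X with probability p = λ_X/(λ_X+λ_Y) = 5.7/8.1 ≈ 0.7037.
So K ~ Binomial(9, 5.7/8.1): P(K = 5) = C(9,5) · (5.7/8.1)^5 · (2.4/8.1)^4 ≈ 0.1676.

0.1676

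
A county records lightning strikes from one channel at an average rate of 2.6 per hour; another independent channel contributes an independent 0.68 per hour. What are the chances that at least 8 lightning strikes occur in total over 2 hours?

0.3360

Independent Poisson processes superpose: combined rate λ = 2.6 + 0.68 = 3.28 per hour.
Over the interval, μ = 3.28 × 2 = 6.56 (2 hours).
P(N ≥ 8) = 1 − P(N ≤ 7) ≈ 0.3360.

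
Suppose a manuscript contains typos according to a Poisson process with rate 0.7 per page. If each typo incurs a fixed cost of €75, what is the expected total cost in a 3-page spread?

E[N] = 0.7 × 3 = 2.1 (a 3-page spread = 3 pages); E[cost] = 2.1 × €75 = €157.5.

€157.5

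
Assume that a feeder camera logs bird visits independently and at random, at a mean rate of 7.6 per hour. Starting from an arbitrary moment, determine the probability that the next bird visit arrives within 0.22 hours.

0.8121

Inter-arrival times are exponential with rate λ = 7.6 per hour.
P(T ≤ 0.22) = 1 − e^(−λt) = 1 − e^(−7.6 × 0.22) = 1 − e^(−1.672) ≈ 0.8121.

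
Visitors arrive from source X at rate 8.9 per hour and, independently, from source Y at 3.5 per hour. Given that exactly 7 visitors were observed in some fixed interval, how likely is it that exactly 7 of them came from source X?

Given the total, each event is independently from source X with probability p = λ_X/(λ_X+λ_Y) = 8.9/12.4 ≈ 0.7177.
So K ~ Binomial(7, 8.9/12.4): P(K = 7) = C(7,7) · (8.9/12.4)^7 · (3.5/12.4)^0 ≈ 0.0981.

0.0981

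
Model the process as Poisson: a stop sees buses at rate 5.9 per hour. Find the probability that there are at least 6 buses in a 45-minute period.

0.2843

Over the interval, μ = 5.9 × 0.75 = 4.425 (a 45-minute period = 0.75 hours).
P(N ≥ 6) = 1 − P(N ≤ 5) = 1 − Σ_{j=0}^{5} e^(−μ) μ^j/j! ≈ 0.2843.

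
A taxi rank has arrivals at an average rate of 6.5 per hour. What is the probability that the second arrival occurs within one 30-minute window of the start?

Over the interval, μ = 6.5 × 0.5 = 3.25 (a 30-minute window = 0.5 hours).
The second arrival falls in the interval iff at least 2 events occur there: P(S_2 ≤ t) = P(N ≥ 2) = 1 − P(N ≤ 1) ≈ 0.8352.

0.8352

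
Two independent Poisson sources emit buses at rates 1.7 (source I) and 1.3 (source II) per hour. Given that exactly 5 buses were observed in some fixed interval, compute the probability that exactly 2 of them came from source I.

Given the total, each event is independently from source I with probability p = λ_I/(λ_I+λ_II) = 1.7/3 ≈ 0.5667.
So K ~ Binomial(5, 1.7/3): P(K = 2) = C(5,2) · (1.7/3)^2 · (1.3/3)^3 ≈ 0.2613.

0.2613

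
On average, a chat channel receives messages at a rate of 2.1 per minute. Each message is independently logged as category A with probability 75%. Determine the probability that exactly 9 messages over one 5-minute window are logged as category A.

Thinning: the messages that are logged as category A themselves form a Poisson process with rate 0.75 × 2.1 = 1.575 per minute.
Over the interval, μ = 1.575 × 5 = 7.875 (a 5-minute window = 5 minutes).
P(N = 9) = e^(−7.875) · 7.875^9/9! ≈ 0.1220.

0.1220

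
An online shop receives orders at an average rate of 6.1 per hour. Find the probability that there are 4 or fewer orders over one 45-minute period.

0.5179

Over the interval, μ = 6.1 × 0.75 = 4.575 (a 45-minute period = 0.75 hours).
P(N ≤ 4) = Σ_{j=0}^{4} e^(−μ) μ^j/j! ≈ 0.5179.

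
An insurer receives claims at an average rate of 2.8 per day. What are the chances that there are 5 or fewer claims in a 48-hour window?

Over the interval, μ = 2.8 × 2 = 5.6 (a 48-hour window = 2 days).
P(N ≤ 5) = Σ_{j=0}^{5} e^(−μ) μ^j/j! ≈ 0.5119.

0.5119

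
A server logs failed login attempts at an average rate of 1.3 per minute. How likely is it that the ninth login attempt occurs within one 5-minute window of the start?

Over the interval, μ = 1.3 × 5 = 6.5 (a 5-minute window = 5 minutes).
The ninth arrival falls in the interval iff at least 9 events occur there: P(S_9 ≤ t) = P(N ≥ 9) = 1 − P(N ≤ 8) ≈ 0.2084.

0.2084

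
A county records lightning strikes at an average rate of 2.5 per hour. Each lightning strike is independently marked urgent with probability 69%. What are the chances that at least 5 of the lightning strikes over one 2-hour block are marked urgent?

Thinning: the lightning strikes that are marked urgent themselves form a Poisson process with rate 0.69 × 2.5 = 1.725 per hour.
Over the interval, μ = 1.725 × 2 = 3.45 (a 2-hour block = 2 hours).
P(N ≥ 5) = 1 − P(N ≤ 4) ≈ 0.2651.

0.2651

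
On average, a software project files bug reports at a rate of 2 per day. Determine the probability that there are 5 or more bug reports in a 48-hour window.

0.3712

Over the interval, μ = 2 × 2 = 4 (a 48-hour window = 2 days).
P(N ≥ 5) = 1 − P(N ≤ 4) = 1 − Σ_{j=0}^{4} e^(−μ) μ^j/j! ≈ 0.3712.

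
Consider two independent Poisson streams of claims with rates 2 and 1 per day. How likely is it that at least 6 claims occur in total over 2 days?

0.5543

Independent Poisson processes superpose: combined rate λ = 2 + 1 = 3 per day.
Over the interval, μ = 3 × 2 = 6 (2 days).
P(N ≥ 6) = 1 − P(N ≤ 5) ≈ 0.5543.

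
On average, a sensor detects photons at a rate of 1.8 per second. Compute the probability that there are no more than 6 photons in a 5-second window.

Over the interval, μ = 1.8 × 5 = 9 (a 5-second window = 5 seconds).
P(N ≤ 6) = Σ_{j=0}^{6} e^(−μ) μ^j/j! ≈ 0.2068.

0.2068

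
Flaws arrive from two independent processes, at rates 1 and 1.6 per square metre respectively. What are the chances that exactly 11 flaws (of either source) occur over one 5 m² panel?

Independent Poisson processes superpose: combined rate λ = 1 + 1.6 = 2.6 per square metre.
Over the interval, μ = 2.6 × 5 = 13 (a 5 m² panel = 5 square metres).
P(N = 11) = e^(−13) · 13^11/11! ≈ 0.1015.

0.1015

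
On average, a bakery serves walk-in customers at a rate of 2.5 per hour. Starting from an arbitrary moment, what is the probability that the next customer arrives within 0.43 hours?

0.6587

Inter-arrival times are exponential with rate λ = 2.5 per hour.
P(T ≤ 0.43) = 1 − e^(−λt) = 1 − e^(−2.5 × 0.43) = 1 − e^(−1.075) ≈ 0.6587.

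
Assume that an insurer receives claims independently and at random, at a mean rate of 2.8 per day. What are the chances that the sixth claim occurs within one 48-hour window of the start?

0.4881

Over the interval, μ = 2.8 × 2 = 5.6 (a 48-hour window = 2 days).
The sixth arrival falls in the interval iff at least 6 events occur there: P(S_6 ≤ t) = P(N ≥ 6) = 1 − P(N ≤ 5) ≈ 0.4881.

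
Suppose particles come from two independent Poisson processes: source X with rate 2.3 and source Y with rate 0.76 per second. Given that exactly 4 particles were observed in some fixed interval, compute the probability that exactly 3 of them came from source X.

Given the total, each event is independently from source X with probability p = λ_X/(λ_X+λ_Y) = 2.3/3.06 ≈ 0.7516.
So K ~ Binomial(4, 2.3/3.06): P(K = 3) = C(4,3) · (2.3/3.06)^3 · (0.76/3.06)^1 ≈ 0.4219.

0.4219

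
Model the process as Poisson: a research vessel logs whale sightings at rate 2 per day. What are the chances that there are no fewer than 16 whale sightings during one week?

0.3306

Over the interval, μ = 2 × 7 = 14 (a week = 7 days).
P(N ≥ 16) = 1 − P(N ≤ 15) = 1 − Σ_{j=0}^{15} e^(−μ) μ^j/j! ≈ 0.3306.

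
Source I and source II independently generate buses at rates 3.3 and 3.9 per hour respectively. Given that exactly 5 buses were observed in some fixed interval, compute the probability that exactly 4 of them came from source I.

Given the total, each event is independently from source I with probability p = λ_I/(λ_I+λ_II) = 3.3/7.2 ≈ 0.4583.
So K ~ Binomial(5, 3.3/7.2): P(K = 4) = C(5,4) · (3.3/7.2)^4 · (3.9/7.2)^1 ≈ 0.1195.

0.1195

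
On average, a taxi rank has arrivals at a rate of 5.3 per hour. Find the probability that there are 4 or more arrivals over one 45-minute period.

Over the interval, μ = 5.3 × 0.75 = 3.975 (a 45-minute period = 0.75 hours).
P(N ≥ 4) = 1 − P(N ≤ 3) = 1 − Σ_{j=0}^{3} e^(−μ) μ^j/j! ≈ 0.5616.

0.5616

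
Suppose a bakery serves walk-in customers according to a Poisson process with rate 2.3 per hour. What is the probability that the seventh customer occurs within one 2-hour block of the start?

Over the interval, μ = 2.3 × 2 = 4.6 (a 2-hour block = 2 hours).
The seventh arrival falls in the interval iff at least 7 events occur there: P(S_7 ≤ t) = P(N ≥ 7) = 1 − P(N ≤ 6) ≈ 0.1820.

0.1820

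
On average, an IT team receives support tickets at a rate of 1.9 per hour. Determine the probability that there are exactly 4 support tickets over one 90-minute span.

0.1590

Over the interval, μ = 1.9 × 1.5 = 2.85 (a 90-minute span = 1.5 hours).
P(N = 4) = e^(−μ) μ^4/4! = e^(−2.85) · 2.85^4/24 ≈ 0.1590.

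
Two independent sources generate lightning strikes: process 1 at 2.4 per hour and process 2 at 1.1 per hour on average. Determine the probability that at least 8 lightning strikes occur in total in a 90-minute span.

0.1608

Independent Poisson processes superpose: combined rate λ = 2.4 + 1.1 = 3.5 per hour.
Over the interval, μ = 3.5 × 1.5 = 5.25 (a 90-minute span = 1.5 hours).
P(N ≥ 8) = 1 − P(N ≤ 7) ≈ 0.1608.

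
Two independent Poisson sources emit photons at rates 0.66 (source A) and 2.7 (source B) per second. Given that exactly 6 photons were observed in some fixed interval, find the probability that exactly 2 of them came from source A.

0.2413

Given the total, each event is independently from source A with probability p = λ_A/(λ_A+λ_B) = 0.66/3.36 ≈ 0.1964.
So K ~ Binomial(6, 0.66/3.36): P(K = 2) = C(6,2) · (0.66/3.36)^2 · (2.7/3.36)^4 ≈ 0.2413.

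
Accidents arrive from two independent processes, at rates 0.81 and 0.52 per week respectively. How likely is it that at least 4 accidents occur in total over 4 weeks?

0.7771

Independent Poisson processes superpose: combined rate λ = 0.81 + 0.52 = 1.33 per week.
Over the interval, μ = 1.33 × 4 = 5.32 (4 weeks).
P(N ≥ 4) = 1 − P(N ≤ 3) ≈ 0.7771.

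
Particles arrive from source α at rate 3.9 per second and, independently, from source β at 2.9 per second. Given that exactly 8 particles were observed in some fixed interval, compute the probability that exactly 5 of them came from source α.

Given the total, each event is independently from source α with probability p = λ_α/(λ_α+λ_β) = 3.9/6.8 ≈ 0.5735.
So K ~ Binomial(8, 3.9/6.8): P(K = 5) = C(8,5) · (3.9/6.8)^5 · (2.9/6.8)^3 ≈ 0.2695.

0.2695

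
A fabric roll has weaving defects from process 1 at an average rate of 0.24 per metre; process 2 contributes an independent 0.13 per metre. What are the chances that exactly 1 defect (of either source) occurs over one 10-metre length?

Independent Poisson processes superpose: combined rate λ = 0.24 + 0.13 = 0.37 per metre.
Over the interval, μ = 0.37 × 10 = 3.7 (a 10-metre length = 10 metres).
P(N = 1) = e^(−3.7) · 3.7^1/1! ≈ 0.0915.

0.0915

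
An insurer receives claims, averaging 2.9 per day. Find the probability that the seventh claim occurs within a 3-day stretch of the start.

0.7645

Over the interval, μ = 2.9 × 3 = 8.7 (a 3-day stretch = 3 days).
The seventh arrival falls in the interval iff at least 7 events occur there: P(S_7 ≤ t) = P(N ≥ 7) = 1 − P(N ≤ 6) ≈ 0.7645.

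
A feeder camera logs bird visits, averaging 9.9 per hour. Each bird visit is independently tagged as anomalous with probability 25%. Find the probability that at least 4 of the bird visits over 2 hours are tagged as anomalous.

Thinning: the bird visits that are tagged as anomalous themselves form a Poisson process with rate 0.25 × 9.9 = 2.475 per hour.
Over the interval, μ = 2.475 × 2 = 4.95 (2 hours).
P(N ≥ 4) = 1 − P(N ≤ 3) ≈ 0.7279.

0.7279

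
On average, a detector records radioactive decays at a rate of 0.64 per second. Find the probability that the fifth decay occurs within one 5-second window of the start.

Over the interval, μ = 0.64 × 5 = 3.2 (a 5-second window = 5 seconds).
The fifth arrival falls in the interval iff at least 5 events occur there: P(S_5 ≤ t) = P(N ≥ 5) = 1 − P(N ≤ 4) ≈ 0.2194.

0.2194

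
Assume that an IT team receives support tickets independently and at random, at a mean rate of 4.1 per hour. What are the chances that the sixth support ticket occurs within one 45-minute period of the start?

Over the interval, μ = 4.1 × 0.75 = 3.075 (a 45-minute period = 0.75 hours).
The sixth arrival falls in the interval iff at least 6 events occur there: P(S_6 ≤ t) = P(N ≥ 6) = 1 − P(N ≤ 5) ≈ 0.0917.

0.0917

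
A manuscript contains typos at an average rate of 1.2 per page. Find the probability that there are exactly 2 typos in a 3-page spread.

0.1771

Over the interval, μ = 1.2 × 3 = 3.6 (a 3-page spread = 3 pages).
P(N = 2) = e^(−μ) μ^2/2! = e^(−3.6) · 3.6^2/2 ≈ 0.1771.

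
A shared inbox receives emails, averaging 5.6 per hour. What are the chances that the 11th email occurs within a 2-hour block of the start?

0.5638

Over the interval, μ = 5.6 × 2 = 11.2 (a 2-hour block = 2 hours).
The 11th arrival falls in the interval iff at least 11 events occur there: P(S_11 ≤ t) = P(N ≥ 11) = 1 − P(N ≤ 10) ≈ 0.5638.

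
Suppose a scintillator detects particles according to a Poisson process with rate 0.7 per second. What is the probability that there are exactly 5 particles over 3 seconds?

0.0417

Over the interval, μ = 0.7 × 3 = 2.1 (3 seconds).
P(N = 5) = e^(−μ) μ^5/5! = e^(−2.1) · 2.1^5/120 ≈ 0.0417.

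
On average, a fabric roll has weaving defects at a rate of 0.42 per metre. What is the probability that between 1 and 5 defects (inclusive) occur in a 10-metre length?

0.7381

Over the interval, μ = 0.42 × 10 = 4.2 (a 10-metre length = 10 metres).
P(1 ≤ N ≤ 5) = Σ_{j=1}^{5} e^(−4.2) · 4.2^j/j! ≈ 0.7381.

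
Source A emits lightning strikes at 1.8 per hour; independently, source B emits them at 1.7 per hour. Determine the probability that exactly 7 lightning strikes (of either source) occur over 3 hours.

Independent Poisson processes superpose: combined rate λ = 1.8 + 1.7 = 3.5 per hour.
Over the interval, μ = 3.5 × 3 = 10.5 (3 hours).
P(N = 7) = e^(−10.5) · 10.5^7/7! ≈ 0.0769.

0.0769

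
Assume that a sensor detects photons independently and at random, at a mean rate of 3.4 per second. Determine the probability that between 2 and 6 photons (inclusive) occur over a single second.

With mean μ = 3.4 per second,
P(2 ≤ N ≤ 6) = Σ_{j=2}^{6} e^(−3.4) · 3.4^j/j! ≈ 0.7953.

0.7953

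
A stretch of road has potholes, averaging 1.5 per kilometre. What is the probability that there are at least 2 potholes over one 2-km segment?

0.8009

Over the interval, μ = 1.5 × 2 = 3 (a 2-km segment = 2 kilometres).
P(N ≥ 2) = 1 − P(N ≤ 1) = 1 − Σ_{j=0}^{1} e^(−μ) μ^j/j! ≈ 0.8009.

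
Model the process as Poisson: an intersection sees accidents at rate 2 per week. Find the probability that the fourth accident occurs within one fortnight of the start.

Over the interval, μ = 2 × 2 = 4 (a fortnight = 2 weeks).
The fourth arrival falls in the interval iff at least 4 events occur there: P(S_4 ≤ t) = P(N ≥ 4) = 1 − P(N ≤ 3) ≈ 0.5665.

0.5665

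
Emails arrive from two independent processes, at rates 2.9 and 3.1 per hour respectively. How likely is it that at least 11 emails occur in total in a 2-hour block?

Independent Poisson processes superpose: combined rate λ = 2.9 + 3.1 = 6 per hour.
Over the interval, μ = 6 × 2 = 12 (a 2-hour block = 2 hours).
P(N ≥ 11) = 1 − P(N ≤ 10) ≈ 0.6528.

0.6528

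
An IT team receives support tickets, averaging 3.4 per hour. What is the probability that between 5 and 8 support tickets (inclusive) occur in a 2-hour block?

0.5627

Over the interval, μ = 3.4 × 2 = 6.8 (a 2-hour block = 2 hours).
P(5 ≤ N ≤ 8) = Σ_{j=5}^{8} e^(−6.8) · 6.8^j/j! ≈ 0.5627.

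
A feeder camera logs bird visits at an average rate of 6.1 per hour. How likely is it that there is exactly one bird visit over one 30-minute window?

0.1444

Over the interval, μ = 6.1 × 0.5 = 3.05 (a 30-minute window = 0.5 hours).
P(N = 1) = e^(−μ) μ^1/1! = e^(−3.05) · 3.05^1/1 ≈ 0.1444.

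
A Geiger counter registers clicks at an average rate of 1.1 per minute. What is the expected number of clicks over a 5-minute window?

E[N] = λt = 1.1 × 5 = 5.5 (a 5-minute window = 5 minutes).

5.5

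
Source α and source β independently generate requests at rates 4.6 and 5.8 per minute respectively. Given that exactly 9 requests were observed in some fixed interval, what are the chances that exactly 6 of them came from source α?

0.1091

Given the total, each event is independently from source α with probability p = λ_α/(λ_α+λ_β) = 4.6/10.4 ≈ 0.4423.
So K ~ Binomial(9, 4.6/10.4): P(K = 6) = C(9,6) · (4.6/10.4)^6 · (5.8/10.4)^3 ≈ 0.1091.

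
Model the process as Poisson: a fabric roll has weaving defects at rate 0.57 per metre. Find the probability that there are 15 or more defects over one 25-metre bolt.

Over the interval, μ = 0.57 × 25 = 14.25 (a 25-metre bolt = 25 metres).
P(N ≥ 15) = 1 − P(N ≤ 14) = 1 − Σ_{j=0}^{14} e^(−μ) μ^j/j! ≈ 0.4560.

0.4560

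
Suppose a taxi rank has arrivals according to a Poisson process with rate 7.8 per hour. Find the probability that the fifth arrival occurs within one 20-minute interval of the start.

Over the interval, μ = 7.8 × 1/3 = 2.6 (a 20-minute interval = 1/3 hours).
The fifth arrival falls in the interval iff at least 5 events occur there: P(S_5 ≤ t) = P(N ≥ 5) = 1 − P(N ≤ 4) ≈ 0.1226.

0.1226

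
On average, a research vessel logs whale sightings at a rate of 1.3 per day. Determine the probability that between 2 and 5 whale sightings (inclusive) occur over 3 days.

Over the interval, μ = 1.3 × 3 = 3.9 (3 days).
P(2 ≤ N ≤ 5) = Σ_{j=2}^{5} e^(−3.9) · 3.9^j/j! ≈ 0.7014.

0.7014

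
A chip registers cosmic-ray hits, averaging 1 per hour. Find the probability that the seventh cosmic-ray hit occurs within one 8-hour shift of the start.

Over the interval, μ = 1 × 8 = 8 (an 8-hour shift = 8 hours).
The seventh arrival falls in the interval iff at least 7 events occur there: P(S_7 ≤ t) = P(N ≥ 7) = 1 − P(N ≤ 6) ≈ 0.6866.

0.6866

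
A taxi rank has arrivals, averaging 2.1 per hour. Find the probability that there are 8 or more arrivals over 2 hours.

Over the interval, μ = 2.1 × 2 = 4.2 (2 hours).
P(N ≥ 8) = 1 − P(N ≤ 7) = 1 − Σ_{j=0}^{7} e^(−μ) μ^j/j! ≈ 0.0639.

0.0639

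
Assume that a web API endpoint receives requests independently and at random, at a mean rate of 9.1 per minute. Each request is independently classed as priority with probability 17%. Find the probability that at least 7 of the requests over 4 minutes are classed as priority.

0.4239

Thinning: the requests that are classed as priority themselves form a Poisson process with rate 0.17 × 9.1 = 1.547 per minute.
Over the interval, μ = 1.547 × 4 = 6.188 (4 minutes).
P(N ≥ 7) = 1 − P(N ≤ 6) ≈ 0.4239.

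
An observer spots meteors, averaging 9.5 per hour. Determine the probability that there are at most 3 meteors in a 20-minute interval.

0.6099

Over the interval, μ = 9.5 × 1/3 ≈ 3.16667 (a 20-minute interval = 1/3 hours).
P(N ≤ 3) = Σ_{j=0}^{3} e^(−μ) μ^j/j! ≈ 0.6099.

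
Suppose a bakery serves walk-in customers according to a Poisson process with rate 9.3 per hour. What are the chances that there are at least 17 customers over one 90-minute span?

0.2398

Over the interval, μ = 9.3 × 1.5 = 13.95 (a 90-minute span = 1.5 hours).
P(N ≥ 17) = 1 − P(N ≤ 16) = 1 − Σ_{j=0}^{16} e^(−μ) μ^j/j! ≈ 0.2398.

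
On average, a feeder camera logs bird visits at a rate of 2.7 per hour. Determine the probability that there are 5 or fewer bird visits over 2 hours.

0.5461

Over the interval, μ = 2.7 × 2 = 5.4 (2 hours).
P(N ≤ 5) = Σ_{j=0}^{5} e^(−μ) μ^j/j! ≈ 0.5461.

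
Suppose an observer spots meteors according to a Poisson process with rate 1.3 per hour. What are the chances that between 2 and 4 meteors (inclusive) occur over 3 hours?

0.5492

Over the interval, μ = 1.3 × 3 = 3.9 (3 hours).
P(2 ≤ N ≤ 4) = Σ_{j=2}^{4} e^(−3.9) · 3.9^j/j! ≈ 0.5492.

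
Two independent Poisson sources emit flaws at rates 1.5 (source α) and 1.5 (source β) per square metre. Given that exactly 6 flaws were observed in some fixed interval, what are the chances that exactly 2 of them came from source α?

0.2344

Given the total, each event is independently from source α with probability p = λ_α/(λ_α+λ_β) = 1.5/3 = 0.5000.
So K ~ Binomial(6, 1.5/3): P(K = 2) = C(6,2) · (1.5/3)^2 · (1.5/3)^4 ≈ 0.2344.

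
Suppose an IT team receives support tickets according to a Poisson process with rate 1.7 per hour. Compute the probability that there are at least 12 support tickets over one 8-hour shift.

0.7048

Over the interval, μ = 1.7 × 8 = 13.6 (an 8-hour shift = 8 hours).
P(N ≥ 12) = 1 − P(N ≤ 11) = 1 − Σ_{j=0}^{11} e^(−μ) μ^j/j! ≈ 0.7048.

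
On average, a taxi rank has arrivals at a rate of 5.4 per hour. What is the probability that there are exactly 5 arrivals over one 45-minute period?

0.1582

Over the interval, μ = 5.4 × 0.75 = 4.05 (a 45-minute period = 0.75 hours).
P(N = 5) = e^(−μ) μ^5/5! = e^(−4.05) · 4.05^5/120 ≈ 0.1582.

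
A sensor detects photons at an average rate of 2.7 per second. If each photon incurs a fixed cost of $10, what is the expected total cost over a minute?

$1620

E[N] = 2.7 × 60 = 162 (a minute = 60 seconds); E[cost] = 162 × $10 = $1620.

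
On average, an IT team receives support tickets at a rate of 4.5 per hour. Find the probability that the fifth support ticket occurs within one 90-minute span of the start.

0.8030

Over the interval, μ = 4.5 × 1.5 = 6.75 (a 90-minute span = 1.5 hours).
The fifth arrival falls in the interval iff at least 5 events occur there: P(S_5 ≤ t) = P(N ≥ 5) = 1 − P(N ≤ 4) ≈ 0.8030.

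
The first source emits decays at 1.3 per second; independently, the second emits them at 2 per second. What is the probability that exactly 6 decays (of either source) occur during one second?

0.0662

Independent Poisson processes superpose: combined rate λ = 1.3 + 2 = 3.3 per second.
So μ = 3.3.
P(N = 6) = e^(−3.3) · 3.3^6/6! ≈ 0.0662.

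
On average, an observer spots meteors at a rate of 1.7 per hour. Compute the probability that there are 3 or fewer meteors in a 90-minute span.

Over the interval, μ = 1.7 × 1.5 = 2.55 (a 90-minute span = 1.5 hours).
P(N ≤ 3) = Σ_{j=0}^{3} e^(−μ) μ^j/j! ≈ 0.7468.

0.7468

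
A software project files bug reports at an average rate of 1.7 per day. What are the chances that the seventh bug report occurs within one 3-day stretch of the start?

0.2526

Over the interval, μ = 1.7 × 3 = 5.1 (a 3-day stretch = 3 days).
The seventh arrival falls in the interval iff at least 7 events occur there: P(S_7 ≤ t) = P(N ≥ 7) = 1 − P(N ≤ 6) ≈ 0.2526.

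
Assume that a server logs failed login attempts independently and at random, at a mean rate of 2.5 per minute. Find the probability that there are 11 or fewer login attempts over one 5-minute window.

0.4058

Over the interval, μ = 2.5 × 5 = 12.5 (a 5-minute window = 5 minutes).
P(N ≤ 11) = Σ_{j=0}^{11} e^(−μ) μ^j/j! ≈ 0.4058.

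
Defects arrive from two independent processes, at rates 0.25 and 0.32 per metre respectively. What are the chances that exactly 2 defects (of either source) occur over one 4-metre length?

0.2659

Independent Poisson processes superpose: combined rate λ = 0.25 + 0.32 = 0.57 per metre.
Over the interval, μ = 0.57 × 4 = 2.28 (a 4-metre length = 4 metres).
P(N = 2) = e^(−2.28) · 2.28^2/2! ≈ 0.2659.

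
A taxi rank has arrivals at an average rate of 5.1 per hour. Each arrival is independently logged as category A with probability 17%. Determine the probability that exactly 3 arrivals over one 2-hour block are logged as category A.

0.1534

Thinning: the arrivals that are logged as category A themselves form a Poisson process with rate 0.17 × 5.1 = 0.867 per hour.
Over the interval, μ = 0.867 × 2 = 1.734 (a 2-hour block = 2 hours).
P(N = 3) = e^(−1.734) · 1.734^3/3! ≈ 0.1534.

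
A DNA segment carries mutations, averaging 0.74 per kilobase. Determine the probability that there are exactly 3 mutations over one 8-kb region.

0.0929

Over the interval, μ = 0.74 × 8 = 5.92 (an 8-kb region = 8 kilobases).
P(N = 3) = e^(−μ) μ^3/3! = e^(−5.92) · 5.92^3/6 ≈ 0.0929.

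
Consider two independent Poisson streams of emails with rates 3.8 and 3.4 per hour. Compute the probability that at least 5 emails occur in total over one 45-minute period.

0.6267

Independent Poisson processes superpose: combined rate λ = 3.8 + 3.4 = 7.2 per hour.
Over the interval, μ = 7.2 × 0.75 = 5.4 (a 45-minute period = 0.75 hours).
P(N ≥ 5) = 1 − P(N ≤ 4) ≈ 0.6267.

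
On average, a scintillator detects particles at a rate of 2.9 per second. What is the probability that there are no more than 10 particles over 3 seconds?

0.7409

Over the interval, μ = 2.9 × 3 = 8.7 (3 seconds).
P(N ≤ 10) = Σ_{j=0}^{10} e^(−μ) μ^j/j! ≈ 0.7409.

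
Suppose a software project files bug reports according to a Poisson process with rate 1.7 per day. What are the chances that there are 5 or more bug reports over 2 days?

Over the interval, μ = 1.7 × 2 = 3.4 (2 days).
P(N ≥ 5) = 1 − P(N ≤ 4) = 1 − Σ_{j=0}^{4} e^(−μ) μ^j/j! ≈ 0.2558.

0.2558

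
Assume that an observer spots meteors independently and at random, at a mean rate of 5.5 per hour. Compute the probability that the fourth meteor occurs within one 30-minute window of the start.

0.2970

Over the interval, μ = 5.5 × 0.5 = 2.75 (a 30-minute window = 0.5 hours).
The fourth arrival falls in the interval iff at least 4 events occur there: P(S_4 ≤ t) = P(N ≥ 4) = 1 − P(N ≤ 3) ≈ 0.2970.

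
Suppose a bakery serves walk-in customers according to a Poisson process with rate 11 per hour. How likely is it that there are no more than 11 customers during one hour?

With mean μ = 11 per hour,
P(N ≤ 11) = Σ_{j=0}^{11} e^(−μ) μ^j/j! ≈ 0.5793.

0.5793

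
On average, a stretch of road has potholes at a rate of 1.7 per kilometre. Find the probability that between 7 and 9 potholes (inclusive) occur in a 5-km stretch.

0.3968

Over the interval, μ = 1.7 × 5 = 8.5 (a 5-km stretch = 5 kilometres).
P(7 ≤ N ≤ 9) = Σ_{j=7}^{9} e^(−8.5) · 8.5^j/j! ≈ 0.3968.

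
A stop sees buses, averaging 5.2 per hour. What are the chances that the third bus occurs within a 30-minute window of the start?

Over the interval, μ = 5.2 × 0.5 = 2.6 (a 30-minute window = 0.5 hours).
The third arrival falls in the interval iff at least 3 events occur there: P(S_3 ≤ t) = P(N ≥ 3) = 1 − P(N ≤ 2) ≈ 0.4816.

0.4816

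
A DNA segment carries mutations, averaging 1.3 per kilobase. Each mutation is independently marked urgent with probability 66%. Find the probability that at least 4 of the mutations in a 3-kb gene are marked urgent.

0.2584

Thinning: the mutations that are marked urgent themselves form a Poisson process with rate 0.66 × 1.3 = 0.858 per kilobase.
Over the interval, μ = 0.858 × 3 = 2.574 (a 3-kb gene = 3 kilobases).
P(N ≥ 4) = 1 − P(N ≤ 3) ≈ 0.2584.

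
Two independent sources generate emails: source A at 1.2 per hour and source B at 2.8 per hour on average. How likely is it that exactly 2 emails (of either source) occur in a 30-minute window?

Independent Poisson processes superpose: combined rate λ = 1.2 + 2.8 = 4 per hour.
Over the interval, μ = 4 × 0.5 = 2 (a 30-minute window = 0.5 hours).
P(N = 2) = e^(−2) · 2^2/2! ≈ 0.2707.

0.2707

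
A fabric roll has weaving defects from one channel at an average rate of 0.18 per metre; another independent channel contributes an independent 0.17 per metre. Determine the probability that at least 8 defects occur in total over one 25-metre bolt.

0.6460

Independent Poisson processes superpose: combined rate λ = 0.18 + 0.17 = 0.35 per metre.
Over the interval, μ = 0.35 × 25 = 8.75 (a 25-metre bolt = 25 metres).
P(N ≥ 8) = 1 − P(N ≤ 7) ≈ 0.6460.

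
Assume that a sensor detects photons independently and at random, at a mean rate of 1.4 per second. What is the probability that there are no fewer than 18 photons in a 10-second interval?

Over the interval, μ = 1.4 × 10 = 14 (a 10-second interval = 10 seconds).
P(N ≥ 18) = 1 − P(N ≤ 17) = 1 − Σ_{j=0}^{17} e^(−μ) μ^j/j! ≈ 0.1728.

0.1728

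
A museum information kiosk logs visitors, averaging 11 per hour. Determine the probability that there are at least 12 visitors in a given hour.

With mean μ = 11 per hour,
P(N ≥ 12) = 1 − P(N ≤ 11) = 1 − Σ_{j=0}^{11} e^(−μ) μ^j/j! ≈ 0.4207.

0.4207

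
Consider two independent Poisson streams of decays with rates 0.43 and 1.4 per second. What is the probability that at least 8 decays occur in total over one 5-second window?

Independent Poisson processes superpose: combined rate λ = 0.43 + 1.4 = 1.83 per second.
Over the interval, μ = 1.83 × 5 = 9.15 (a 5-second window = 5 seconds).
P(N ≥ 8) = 1 − P(N ≤ 7) ≈ 0.6934.

0.6934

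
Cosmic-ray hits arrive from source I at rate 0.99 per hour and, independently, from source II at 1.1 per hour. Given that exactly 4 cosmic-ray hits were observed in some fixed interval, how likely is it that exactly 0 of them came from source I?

Given the total, each event is independently from source I with probability p = λ_I/(λ_I+λ_II) = 0.99/2.09 ≈ 0.4737.
So K ~ Binomial(4, 0.99/2.09): P(K = 0) = C(4,0) · (0.99/2.09)^0 · (1.1/2.09)^4 ≈ 0.0767.

0.0767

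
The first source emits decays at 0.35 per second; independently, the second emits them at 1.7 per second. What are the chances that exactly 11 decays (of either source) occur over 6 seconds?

0.1112

Independent Poisson processes superpose: combined rate λ = 0.35 + 1.7 = 2.05 per second.
Over the interval, μ = 2.05 × 6 = 12.3 (6 seconds).
P(N = 11) = e^(−12.3) · 12.3^11/11! ≈ 0.1112.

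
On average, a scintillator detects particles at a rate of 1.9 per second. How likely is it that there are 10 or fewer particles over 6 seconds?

0.4131

Over the interval, μ = 1.9 × 6 = 11.4 (6 seconds).
P(N ≤ 10) = Σ_{j=0}^{10} e^(−μ) μ^j/j! ≈ 0.4131.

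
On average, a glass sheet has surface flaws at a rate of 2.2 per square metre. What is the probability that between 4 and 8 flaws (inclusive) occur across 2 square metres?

0.6047

Over the interval, μ = 2.2 × 2 = 4.4 (2 square metres).
P(4 ≤ N ≤ 8) = Σ_{j=4}^{8} e^(−4.4) · 4.4^j/j! ≈ 0.6047.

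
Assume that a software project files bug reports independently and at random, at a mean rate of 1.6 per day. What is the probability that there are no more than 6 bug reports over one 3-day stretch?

Over the interval, μ = 1.6 × 3 = 4.8 (a 3-day stretch = 3 days).
P(N ≤ 6) = Σ_{j=0}^{6} e^(−μ) μ^j/j! ≈ 0.7908.

0.7908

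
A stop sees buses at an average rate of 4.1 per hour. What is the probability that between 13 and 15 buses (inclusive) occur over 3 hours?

Over the interval, μ = 4.1 × 3 = 12.3 (3 hours).
P(13 ≤ N ≤ 15) = Σ_{j=13}^{15} e^(−12.3) · 12.3^j/j! ≈ 0.2802.

0.2802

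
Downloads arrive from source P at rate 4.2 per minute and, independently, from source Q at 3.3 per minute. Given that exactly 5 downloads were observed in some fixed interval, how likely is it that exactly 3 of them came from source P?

Given the total, each event is independently from source P with probability p = λ_P/(λ_P+λ_Q) = 4.2/7.5 = 0.5600.
So K ~ Binomial(5, 4.2/7.5): P(K = 3) = C(5,3) · (4.2/7.5)^3 · (3.3/7.5)^2 ≈ 0.3400.

0.3400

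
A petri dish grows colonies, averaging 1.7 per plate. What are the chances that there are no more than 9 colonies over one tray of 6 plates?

0.4332

Over the interval, μ = 1.7 × 6 = 10.2 (a tray of 6 plates = 6 plates).
P(N ≤ 9) = Σ_{j=0}^{9} e^(−μ) μ^j/j! ≈ 0.4332.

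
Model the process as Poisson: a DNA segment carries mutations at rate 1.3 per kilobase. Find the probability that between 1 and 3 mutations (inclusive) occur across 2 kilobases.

0.6617

Over the interval, μ = 1.3 × 2 = 2.6 (2 kilobases).
P(1 ≤ N ≤ 3) = Σ_{j=1}^{3} e^(−2.6) · 2.6^j/j! ≈ 0.6617.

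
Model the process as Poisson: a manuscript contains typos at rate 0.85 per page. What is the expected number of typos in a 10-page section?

E[N] = λt = 0.85 × 10 = 8.5 (a 10-page section = 10 pages).

8.5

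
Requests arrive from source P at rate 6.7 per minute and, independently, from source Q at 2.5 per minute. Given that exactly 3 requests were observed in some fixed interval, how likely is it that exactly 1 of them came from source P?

Given the total, each event is independently from source P with probability p = λ_P/(λ_P+λ_Q) = 6.7/9.2 ≈ 0.7283.
So K ~ Binomial(3, 6.7/9.2): P(K = 1) = C(3,1) · (6.7/9.2)^1 · (2.5/9.2)^2 ≈ 0.1613.

0.1613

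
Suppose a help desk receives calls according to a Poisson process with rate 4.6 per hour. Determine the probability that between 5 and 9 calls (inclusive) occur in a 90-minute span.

Over the interval, μ = 4.6 × 1.5 = 6.9 (a 90-minute span = 1.5 hours).
P(5 ≤ N ≤ 9) = Σ_{j=5}^{9} e^(−6.9) · 6.9^j/j! ≈ 0.6582.

0.6582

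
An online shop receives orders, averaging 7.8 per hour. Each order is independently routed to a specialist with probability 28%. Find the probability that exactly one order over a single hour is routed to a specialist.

Thinning: the orders that are routed to a specialist themselves form a Poisson process with rate 0.28 × 7.8 = 2.184 per hour.
So μ = 2.184.
P(N = 1) = e^(−2.184) · 2.184^1/1! ≈ 0.2459.

0.2459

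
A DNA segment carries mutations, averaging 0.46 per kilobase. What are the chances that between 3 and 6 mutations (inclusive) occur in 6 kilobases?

Over the interval, μ = 0.46 × 6 = 2.76 (6 kilobases).
P(3 ≤ N ≤ 6) = Σ_{j=3}^{6} e^(−2.76) · 2.76^j/j! ≈ 0.4981.

0.4981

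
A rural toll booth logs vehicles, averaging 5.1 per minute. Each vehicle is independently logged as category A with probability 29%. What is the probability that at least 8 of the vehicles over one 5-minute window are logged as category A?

0.4599

Thinning: the vehicles that are logged as category A themselves form a Poisson process with rate 0.29 × 5.1 = 1.479 per minute.
Over the interval, μ = 1.479 × 5 = 7.395 (a 5-minute window = 5 minutes).
P(N ≥ 8) = 1 − P(N ≤ 7) ≈ 0.4599.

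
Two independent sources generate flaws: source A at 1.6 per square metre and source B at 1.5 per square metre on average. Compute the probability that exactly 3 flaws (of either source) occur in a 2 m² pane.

0.0806

Independent Poisson processes superpose: combined rate λ = 1.6 + 1.5 = 3.1 per square metre.
Over the interval, μ = 3.1 × 2 = 6.2 (a 2 m² pane = 2 square metres).
P(N = 3) = e^(−6.2) · 6.2^3/3! ≈ 0.0806.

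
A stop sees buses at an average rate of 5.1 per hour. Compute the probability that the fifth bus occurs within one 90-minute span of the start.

0.8785

Over the interval, μ = 5.1 × 1.5 = 7.65 (a 90-minute span = 1.5 hours).
The fifth arrival falls in the interval iff at least 5 events occur there: P(S_5 ≤ t) = P(N ≥ 5) = 1 − P(N ≤ 4) ≈ 0.8785.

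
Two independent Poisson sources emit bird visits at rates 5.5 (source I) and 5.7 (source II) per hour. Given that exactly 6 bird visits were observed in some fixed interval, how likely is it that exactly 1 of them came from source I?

Given the total, each event is independently from source I with probability p = λ_I/(λ_I+λ_II) = 5.5/11.2 ≈ 0.4911.
So K ~ Binomial(6, 5.5/11.2): P(K = 1) = C(6,1) · (5.5/11.2)^1 · (5.7/11.2)^5 ≈ 0.1006.

0.1006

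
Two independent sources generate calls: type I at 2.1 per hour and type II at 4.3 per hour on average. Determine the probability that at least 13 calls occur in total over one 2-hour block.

Independent Poisson processes superpose: combined rate λ = 2.1 + 4.3 = 6.4 per hour.
Over the interval, μ = 6.4 × 2 = 12.8 (a 2-hour block = 2 hours).
P(N ≥ 13) = 1 − P(N ≤ 12) ≈ 0.5147.

0.5147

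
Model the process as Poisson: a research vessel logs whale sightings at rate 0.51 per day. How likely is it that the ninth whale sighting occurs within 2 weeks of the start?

Over the interval, μ = 0.51 × 14 = 7.14 (2 weeks = 14 days).
The ninth arrival falls in the interval iff at least 9 events occur there: P(S_9 ≤ t) = P(N ≥ 9) = 1 − P(N ≤ 8) ≈ 0.2893.

0.2893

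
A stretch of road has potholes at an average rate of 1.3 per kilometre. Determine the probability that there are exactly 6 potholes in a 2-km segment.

0.0319

Over the interval, μ = 1.3 × 2 = 2.6 (a 2-km segment = 2 kilometres).
P(N = 6) = e^(−μ) μ^6/6! = e^(−2.6) · 2.6^6/720 ≈ 0.0319.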